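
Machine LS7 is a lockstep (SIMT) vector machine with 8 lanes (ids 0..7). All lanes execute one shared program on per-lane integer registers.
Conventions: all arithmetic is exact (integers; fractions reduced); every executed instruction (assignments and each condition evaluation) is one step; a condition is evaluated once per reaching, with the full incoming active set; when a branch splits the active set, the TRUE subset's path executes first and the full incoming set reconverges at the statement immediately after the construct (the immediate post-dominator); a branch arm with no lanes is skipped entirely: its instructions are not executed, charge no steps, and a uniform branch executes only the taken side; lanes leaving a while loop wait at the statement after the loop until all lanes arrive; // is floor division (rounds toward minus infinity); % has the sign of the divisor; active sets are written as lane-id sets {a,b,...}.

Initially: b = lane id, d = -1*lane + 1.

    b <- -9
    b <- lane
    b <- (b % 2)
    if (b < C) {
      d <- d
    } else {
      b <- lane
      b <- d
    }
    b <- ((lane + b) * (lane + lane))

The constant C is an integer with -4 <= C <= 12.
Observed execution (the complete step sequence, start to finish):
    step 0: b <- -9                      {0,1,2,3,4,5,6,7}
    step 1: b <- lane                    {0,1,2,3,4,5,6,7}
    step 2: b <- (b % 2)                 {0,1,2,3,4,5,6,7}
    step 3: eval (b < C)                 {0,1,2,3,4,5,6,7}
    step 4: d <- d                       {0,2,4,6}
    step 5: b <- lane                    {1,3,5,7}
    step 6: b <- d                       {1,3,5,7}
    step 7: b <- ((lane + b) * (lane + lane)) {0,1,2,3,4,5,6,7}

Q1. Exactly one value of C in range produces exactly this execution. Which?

Answer: C = 1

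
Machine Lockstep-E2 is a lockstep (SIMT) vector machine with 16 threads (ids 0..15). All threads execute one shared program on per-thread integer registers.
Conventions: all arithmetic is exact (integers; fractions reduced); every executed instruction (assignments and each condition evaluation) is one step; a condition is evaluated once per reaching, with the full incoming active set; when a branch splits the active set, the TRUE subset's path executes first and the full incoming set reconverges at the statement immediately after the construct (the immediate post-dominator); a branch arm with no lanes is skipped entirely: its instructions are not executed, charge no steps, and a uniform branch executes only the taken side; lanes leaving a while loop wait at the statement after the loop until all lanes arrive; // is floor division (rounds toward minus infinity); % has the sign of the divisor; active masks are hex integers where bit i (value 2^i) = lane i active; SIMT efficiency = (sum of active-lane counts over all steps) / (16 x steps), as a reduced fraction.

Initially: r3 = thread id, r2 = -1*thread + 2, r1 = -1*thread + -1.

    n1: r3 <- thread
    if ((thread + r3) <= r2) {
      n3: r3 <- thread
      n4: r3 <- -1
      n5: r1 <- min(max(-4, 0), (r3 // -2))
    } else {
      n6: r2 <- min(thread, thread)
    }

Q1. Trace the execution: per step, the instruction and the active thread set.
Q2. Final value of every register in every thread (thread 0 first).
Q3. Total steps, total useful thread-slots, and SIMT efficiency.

step 0: r3 <- thread                 0xffff
step 1: eval ((thread + r3) <= r2)   0xffff
step 2: r3 <- thread                 0x0001
step 3: r3 <- -1                     0x0001
step 4: r1 <- min(max(-4, 0), (r3 // -2)) 0x0001
step 5: r2 <- min(thread, thread)    0xfffe

Answer: 6 steps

r3: -1,1,2,3,4,5,6,7,8,9,10,11,12,13,14,15
r2: 2,1,2,3,4,5,6,7,8,9,10,11,12,13,14,15
r1: 0,-2,-3,-4,-5,-6,-7,-8,-9,-10,-11,-12,-13,-14,-15,-16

steps = 6; useful = 50; efficiency = 50/96 = 25/48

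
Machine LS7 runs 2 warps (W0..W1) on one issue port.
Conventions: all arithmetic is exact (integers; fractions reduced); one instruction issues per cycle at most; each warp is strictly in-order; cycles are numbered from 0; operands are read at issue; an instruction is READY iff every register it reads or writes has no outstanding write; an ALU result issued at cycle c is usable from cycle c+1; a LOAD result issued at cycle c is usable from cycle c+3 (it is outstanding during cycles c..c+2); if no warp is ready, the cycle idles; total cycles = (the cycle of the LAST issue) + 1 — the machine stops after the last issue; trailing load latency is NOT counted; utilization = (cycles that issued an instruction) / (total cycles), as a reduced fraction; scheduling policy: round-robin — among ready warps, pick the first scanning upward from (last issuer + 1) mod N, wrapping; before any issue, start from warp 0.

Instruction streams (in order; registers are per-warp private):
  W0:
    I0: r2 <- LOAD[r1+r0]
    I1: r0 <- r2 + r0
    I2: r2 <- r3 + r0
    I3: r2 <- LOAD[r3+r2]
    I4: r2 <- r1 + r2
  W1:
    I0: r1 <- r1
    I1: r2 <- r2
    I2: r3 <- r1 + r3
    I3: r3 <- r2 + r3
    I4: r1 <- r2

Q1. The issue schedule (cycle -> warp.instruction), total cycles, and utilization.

cycle 0: W0.I0
cycle 1: W1.I0
cycle 2: W1.I1
cycle 3: W0.I1
cycle 4: W1.I2
cycle 5: W0.I2
cycle 6: W1.I3
cycle 7: W0.I3
cycle 8: W1.I4
cycle 9: idle
cycle 10: W0.I4

Answer: 11 cycles, utilization 10/11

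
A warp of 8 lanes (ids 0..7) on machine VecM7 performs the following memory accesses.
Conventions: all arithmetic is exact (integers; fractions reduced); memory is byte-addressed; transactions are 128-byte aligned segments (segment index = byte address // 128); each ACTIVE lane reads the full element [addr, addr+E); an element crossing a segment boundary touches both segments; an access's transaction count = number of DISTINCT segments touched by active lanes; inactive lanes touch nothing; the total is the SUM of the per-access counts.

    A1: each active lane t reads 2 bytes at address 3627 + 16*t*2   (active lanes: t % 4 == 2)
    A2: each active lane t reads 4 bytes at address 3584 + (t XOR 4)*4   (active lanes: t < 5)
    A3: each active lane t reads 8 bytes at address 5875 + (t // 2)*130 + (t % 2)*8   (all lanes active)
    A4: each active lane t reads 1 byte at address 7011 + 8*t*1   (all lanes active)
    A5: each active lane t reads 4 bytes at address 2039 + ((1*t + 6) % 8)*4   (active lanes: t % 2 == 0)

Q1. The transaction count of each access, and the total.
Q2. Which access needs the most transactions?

A1: 2 transactions
A2: 1 transaction
A3: 5 transactions
A4: 2 transactions
A5: 2 transactions

Answer: 2,1,5,2,2; total 12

Answer: A3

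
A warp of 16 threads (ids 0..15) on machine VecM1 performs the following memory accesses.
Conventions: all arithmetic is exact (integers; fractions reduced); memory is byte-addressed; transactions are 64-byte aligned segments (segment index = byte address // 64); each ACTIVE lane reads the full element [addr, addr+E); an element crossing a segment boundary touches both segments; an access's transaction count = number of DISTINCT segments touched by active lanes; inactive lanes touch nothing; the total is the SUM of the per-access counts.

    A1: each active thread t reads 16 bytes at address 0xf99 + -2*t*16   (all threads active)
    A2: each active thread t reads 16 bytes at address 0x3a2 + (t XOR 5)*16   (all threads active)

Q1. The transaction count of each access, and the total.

A1: 9 transactions
A2: 5 transactions

Answer: 9,5; total 14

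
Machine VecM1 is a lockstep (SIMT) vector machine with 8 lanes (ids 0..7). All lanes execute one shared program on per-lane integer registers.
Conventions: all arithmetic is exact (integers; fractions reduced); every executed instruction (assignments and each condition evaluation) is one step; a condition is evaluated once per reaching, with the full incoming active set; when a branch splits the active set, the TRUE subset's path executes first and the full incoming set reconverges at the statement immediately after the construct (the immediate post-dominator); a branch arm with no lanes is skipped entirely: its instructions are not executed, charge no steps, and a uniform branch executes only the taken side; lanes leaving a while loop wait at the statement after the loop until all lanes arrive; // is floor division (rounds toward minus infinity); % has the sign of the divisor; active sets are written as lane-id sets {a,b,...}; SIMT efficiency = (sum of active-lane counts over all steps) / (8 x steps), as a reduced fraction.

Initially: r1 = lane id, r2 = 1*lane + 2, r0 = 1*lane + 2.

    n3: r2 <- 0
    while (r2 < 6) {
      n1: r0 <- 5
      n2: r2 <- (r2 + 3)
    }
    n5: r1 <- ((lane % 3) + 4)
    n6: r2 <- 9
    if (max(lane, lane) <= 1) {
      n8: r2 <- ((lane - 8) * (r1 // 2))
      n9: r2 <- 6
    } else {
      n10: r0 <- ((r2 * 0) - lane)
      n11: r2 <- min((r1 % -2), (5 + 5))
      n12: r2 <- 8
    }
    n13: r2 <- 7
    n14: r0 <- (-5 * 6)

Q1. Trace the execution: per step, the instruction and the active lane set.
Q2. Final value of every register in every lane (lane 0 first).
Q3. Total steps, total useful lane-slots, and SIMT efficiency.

step 0: r2 <- 0                      {0,1,2,3,4,5,6,7}
step 1: eval (r2 < 6)                {0,1,2,3,4,5,6,7}
step 2: r0 <- 5                      {0,1,2,3,4,5,6,7}
step 3: r2 <- (r2 + 3)               {0,1,2,3,4,5,6,7}
step 4: eval (r2 < 6)                {0,1,2,3,4,5,6,7}
step 5: r0 <- 5                      {0,1,2,3,4,5,6,7}
step 6: r2 <- (r2 + 3)               {0,1,2,3,4,5,6,7}
step 7: eval (r2 < 6)                {0,1,2,3,4,5,6,7}
step 8: r1 <- ((lane % 3) + 4)       {0,1,2,3,4,5,6,7}
step 9: r2 <- 9                      {0,1,2,3,4,5,6,7}
step 10: eval (max(lane, lane) <= 1)  {0,1,2,3,4,5,6,7}
step 11: r2 <- ((lane - 8) * (r1 // 2)) {0,1}
step 12: r2 <- 6                      {0,1}
step 13: r0 <- ((r2 * 0) - lane)      {2,3,4,5,6,7}
step 14: r2 <- min((r1 % -2), (5 + 5)) {2,3,4,5,6,7}
step 15: r2 <- 8                      {2,3,4,5,6,7}
step 16: r2 <- 7                      {0,1,2,3,4,5,6,7}
step 17: r0 <- (-5 * 6)               {0,1,2,3,4,5,6,7}

Answer: 18 steps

r1: 4,5,6,4,5,6,4,5
r2: 7,7,7,7,7,7,7,7
r0: -30,-30,-30,-30,-30,-30,-30,-30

steps = 18; useful = 126; efficiency = 126/144 = 7/8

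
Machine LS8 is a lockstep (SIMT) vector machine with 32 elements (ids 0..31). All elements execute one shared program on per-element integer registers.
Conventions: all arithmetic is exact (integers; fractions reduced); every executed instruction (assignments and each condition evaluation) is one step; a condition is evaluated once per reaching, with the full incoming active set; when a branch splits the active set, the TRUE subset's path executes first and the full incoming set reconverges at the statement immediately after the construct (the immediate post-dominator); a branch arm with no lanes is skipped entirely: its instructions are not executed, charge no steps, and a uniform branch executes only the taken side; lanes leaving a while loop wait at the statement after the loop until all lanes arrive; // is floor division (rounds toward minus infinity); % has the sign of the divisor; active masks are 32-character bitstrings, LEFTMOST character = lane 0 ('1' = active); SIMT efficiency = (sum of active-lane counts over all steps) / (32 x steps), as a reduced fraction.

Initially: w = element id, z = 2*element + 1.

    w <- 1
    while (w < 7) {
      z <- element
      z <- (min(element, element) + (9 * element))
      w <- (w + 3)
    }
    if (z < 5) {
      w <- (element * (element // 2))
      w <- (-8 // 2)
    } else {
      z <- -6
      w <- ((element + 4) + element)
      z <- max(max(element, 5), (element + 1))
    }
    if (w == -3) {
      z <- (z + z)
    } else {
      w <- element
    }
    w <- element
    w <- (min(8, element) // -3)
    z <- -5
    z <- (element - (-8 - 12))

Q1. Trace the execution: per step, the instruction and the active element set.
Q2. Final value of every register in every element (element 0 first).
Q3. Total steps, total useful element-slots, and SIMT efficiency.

step 0: w <- 1                       11111111111111111111111111111111
step 1: eval (w < 7)                 11111111111111111111111111111111
step 2: z <- element                 11111111111111111111111111111111
step 3: z <- (min(element, element) + (9 * element)) 11111111111111111111111111111111
step 4: w <- (w + 3)                 11111111111111111111111111111111
step 5: eval (w < 7)                 11111111111111111111111111111111
step 6: z <- element                 11111111111111111111111111111111
step 7: z <- (min(element, element) + (9 * element)) 11111111111111111111111111111111
step 8: w <- (w + 3)                 11111111111111111111111111111111
step 9: eval (w < 7)                 11111111111111111111111111111111
step 10: eval (z < 5)                 11111111111111111111111111111111
step 11: w <- (element * (element // 2)) 10000000000000000000000000000000
step 12: w <- (-8 // 2)               10000000000000000000000000000000
step 13: z <- -6                      01111111111111111111111111111111
step 14: w <- ((element + 4) + element) 01111111111111111111111111111111
step 15: z <- max(max(element, 5), (element + 1)) 01111111111111111111111111111111
step 16: eval (w == -3)               11111111111111111111111111111111
step 17: w <- element                 11111111111111111111111111111111
step 18: w <- element                 11111111111111111111111111111111
step 19: w <- (min(8, element) // -3) 11111111111111111111111111111111
step 20: z <- -5                      11111111111111111111111111111111
step 21: z <- (element - (-8 - 12))   11111111111111111111111111111111

Answer: 22 steps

w: 0,-1,-1,-1,-2,-2,-2,-3,-3,-3,-3,-3,-3,-3,-3,-3,-3,-3,-3,-3,-3,-3,-3,-3,-3,-3,-3,-3,-3,-3,-3,-3
z: 20,21,22,23,24,25,26,27,28,29,30,31,32,33,34,35,36,37,38,39,40,41,42,43,44,45,46,47,48,49,50,51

steps = 22; useful = 639; efficiency = 639/704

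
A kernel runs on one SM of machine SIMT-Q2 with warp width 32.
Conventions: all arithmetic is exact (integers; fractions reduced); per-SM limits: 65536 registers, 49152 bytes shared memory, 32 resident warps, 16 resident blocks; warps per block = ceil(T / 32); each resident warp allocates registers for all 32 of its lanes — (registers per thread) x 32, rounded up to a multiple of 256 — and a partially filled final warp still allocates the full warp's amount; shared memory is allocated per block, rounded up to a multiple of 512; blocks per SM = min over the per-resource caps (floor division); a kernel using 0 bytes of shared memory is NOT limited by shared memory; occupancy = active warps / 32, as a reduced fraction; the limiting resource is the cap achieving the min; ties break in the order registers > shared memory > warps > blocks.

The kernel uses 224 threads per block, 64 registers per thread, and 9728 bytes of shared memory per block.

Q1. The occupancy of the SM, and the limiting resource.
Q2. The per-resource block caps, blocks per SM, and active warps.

Answer: occupancy 7/8, limited by registers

registers: 4 blocks
shared memory: 5 blocks
warps: 4 blocks
blocks: 16 blocks

Answer: 4 blocks, 28 active warps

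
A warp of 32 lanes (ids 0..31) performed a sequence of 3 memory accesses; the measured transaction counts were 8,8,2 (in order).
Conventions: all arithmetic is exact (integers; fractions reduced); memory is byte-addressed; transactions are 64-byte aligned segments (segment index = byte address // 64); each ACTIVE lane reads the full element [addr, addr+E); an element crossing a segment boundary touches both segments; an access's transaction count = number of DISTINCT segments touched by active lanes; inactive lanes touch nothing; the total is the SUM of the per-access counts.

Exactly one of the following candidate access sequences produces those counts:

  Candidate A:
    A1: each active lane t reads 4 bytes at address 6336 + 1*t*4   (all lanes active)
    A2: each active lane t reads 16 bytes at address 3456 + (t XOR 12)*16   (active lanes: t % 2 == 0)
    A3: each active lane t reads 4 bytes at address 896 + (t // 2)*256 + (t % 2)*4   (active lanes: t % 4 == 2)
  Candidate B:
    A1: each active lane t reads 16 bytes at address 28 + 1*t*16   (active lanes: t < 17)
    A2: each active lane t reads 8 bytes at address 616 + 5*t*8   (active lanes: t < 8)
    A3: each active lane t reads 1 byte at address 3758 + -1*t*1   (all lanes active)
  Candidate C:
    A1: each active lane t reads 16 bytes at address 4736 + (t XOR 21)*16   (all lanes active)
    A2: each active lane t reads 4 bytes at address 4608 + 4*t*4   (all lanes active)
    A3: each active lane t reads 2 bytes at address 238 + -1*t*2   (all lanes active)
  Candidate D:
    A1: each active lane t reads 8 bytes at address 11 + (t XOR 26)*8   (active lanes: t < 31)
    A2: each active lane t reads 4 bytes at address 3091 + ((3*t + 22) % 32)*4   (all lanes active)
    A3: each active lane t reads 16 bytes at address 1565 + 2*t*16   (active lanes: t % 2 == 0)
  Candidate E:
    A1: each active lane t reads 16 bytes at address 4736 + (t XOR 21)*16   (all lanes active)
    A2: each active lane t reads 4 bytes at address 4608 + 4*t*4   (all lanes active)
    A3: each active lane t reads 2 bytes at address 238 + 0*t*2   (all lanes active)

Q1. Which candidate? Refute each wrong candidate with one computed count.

A: A1 gives 2 transactions, not 8
B: A1 gives 5 transactions, not 8
D: A1 gives 5 transactions, not 8
E: A3 gives 1 transaction, not 2
C: all counts match (8,8,2)

Answer: C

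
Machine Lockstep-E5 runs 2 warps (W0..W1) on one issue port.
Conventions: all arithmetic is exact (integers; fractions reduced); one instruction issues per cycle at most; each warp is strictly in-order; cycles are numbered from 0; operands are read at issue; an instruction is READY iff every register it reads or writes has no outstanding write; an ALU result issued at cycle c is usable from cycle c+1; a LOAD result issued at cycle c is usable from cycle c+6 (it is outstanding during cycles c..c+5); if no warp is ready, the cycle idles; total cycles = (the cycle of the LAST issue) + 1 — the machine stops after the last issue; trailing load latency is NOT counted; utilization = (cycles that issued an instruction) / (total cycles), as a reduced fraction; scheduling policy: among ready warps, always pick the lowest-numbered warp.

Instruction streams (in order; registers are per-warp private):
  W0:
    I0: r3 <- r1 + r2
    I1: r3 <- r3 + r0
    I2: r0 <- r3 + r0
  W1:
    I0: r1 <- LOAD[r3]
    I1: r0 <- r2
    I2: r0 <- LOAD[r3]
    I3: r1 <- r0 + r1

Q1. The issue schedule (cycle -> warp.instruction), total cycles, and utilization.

cycle 0: W0.I0
cycle 1: W0.I1
cycle 2: W0.I2
cycle 3: W1.I0
cycle 4: W1.I1
cycle 5: W1.I2
cycle 6: idle
cycle 7: idle
cycle 8: idle
cycle 9: idle
cycle 10: idle
cycle 11: W1.I3

Answer: 12 cycles, utilization 7/12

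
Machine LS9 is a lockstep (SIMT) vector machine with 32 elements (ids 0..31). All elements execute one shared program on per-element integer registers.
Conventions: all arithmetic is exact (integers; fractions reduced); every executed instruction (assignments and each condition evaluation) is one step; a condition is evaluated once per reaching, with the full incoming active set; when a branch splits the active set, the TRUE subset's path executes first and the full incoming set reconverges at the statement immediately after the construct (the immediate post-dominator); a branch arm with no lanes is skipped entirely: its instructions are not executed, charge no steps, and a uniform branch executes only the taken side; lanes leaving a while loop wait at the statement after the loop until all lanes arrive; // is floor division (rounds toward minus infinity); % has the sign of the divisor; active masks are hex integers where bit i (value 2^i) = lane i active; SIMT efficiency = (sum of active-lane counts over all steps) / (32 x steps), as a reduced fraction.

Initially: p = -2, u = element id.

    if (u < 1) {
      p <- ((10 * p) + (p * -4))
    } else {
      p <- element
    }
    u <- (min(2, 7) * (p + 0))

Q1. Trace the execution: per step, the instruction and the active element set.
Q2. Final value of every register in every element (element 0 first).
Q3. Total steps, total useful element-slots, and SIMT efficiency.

step 0: eval (u < 1)                 0xffffffff
step 1: p <- ((10 * p) + (p * -4))   0x00000001
step 2: p <- element                 0xfffffffe
step 3: u <- (min(2, 7) * (p + 0))   0xffffffff

Answer: 4 steps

p: -12,1,2,3,4,5,6,7,8,9,10,11,12,13,14,15,16,17,18,19,20,21,22,23,24,25,26,27,28,29,30,31
u: -24,2,4,6,8,10,12,14,16,18,20,22,24,26,28,30,32,34,36,38,40,42,44,46,48,50,52,54,56,58,60,62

steps = 4; useful = 96; efficiency = 96/128 = 3/4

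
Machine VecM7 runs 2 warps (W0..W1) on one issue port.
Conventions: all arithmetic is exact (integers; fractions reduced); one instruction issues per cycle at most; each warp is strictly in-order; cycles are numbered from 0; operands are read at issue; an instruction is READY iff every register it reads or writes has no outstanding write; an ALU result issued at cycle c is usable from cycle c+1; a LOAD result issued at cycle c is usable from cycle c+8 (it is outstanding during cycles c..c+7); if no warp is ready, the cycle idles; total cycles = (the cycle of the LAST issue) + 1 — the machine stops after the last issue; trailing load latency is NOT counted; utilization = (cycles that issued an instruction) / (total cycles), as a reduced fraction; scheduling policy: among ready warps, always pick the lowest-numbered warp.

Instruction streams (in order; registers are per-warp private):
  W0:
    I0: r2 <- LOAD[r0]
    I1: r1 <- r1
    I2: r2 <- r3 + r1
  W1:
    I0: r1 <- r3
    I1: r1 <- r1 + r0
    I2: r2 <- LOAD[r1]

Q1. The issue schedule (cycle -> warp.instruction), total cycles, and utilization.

cycle 0: W0.I0
cycle 1: W0.I1
cycle 2: W1.I0
cycle 3: W1.I1
cycle 4: W1.I2
cycle 5: idle
cycle 6: idle
cycle 7: idle
cycle 8: W0.I2

Answer: 9 cycles, utilization 2/3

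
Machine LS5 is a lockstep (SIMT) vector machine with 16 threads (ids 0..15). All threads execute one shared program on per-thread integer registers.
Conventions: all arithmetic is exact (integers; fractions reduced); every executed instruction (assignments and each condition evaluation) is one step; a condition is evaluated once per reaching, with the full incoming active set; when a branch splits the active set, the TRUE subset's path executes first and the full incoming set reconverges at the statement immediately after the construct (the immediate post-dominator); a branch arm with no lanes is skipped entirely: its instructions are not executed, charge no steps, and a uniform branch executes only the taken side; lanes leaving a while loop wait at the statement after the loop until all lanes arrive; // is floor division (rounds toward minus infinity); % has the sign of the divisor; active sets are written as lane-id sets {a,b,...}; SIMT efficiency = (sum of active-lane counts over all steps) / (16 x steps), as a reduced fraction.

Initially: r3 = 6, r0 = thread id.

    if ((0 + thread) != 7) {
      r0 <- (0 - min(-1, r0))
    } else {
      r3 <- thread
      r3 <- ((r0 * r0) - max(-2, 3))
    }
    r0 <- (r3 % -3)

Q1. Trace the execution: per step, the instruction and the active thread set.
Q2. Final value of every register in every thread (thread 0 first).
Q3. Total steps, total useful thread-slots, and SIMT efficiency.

step 0: eval ((0 + thread) != 7)     {0,1,2,3,4,5,6,7,8,9,10,11,12,13,14,15}
step 1: r0 <- (0 - min(-1, r0))      {0,1,2,3,4,5,6,8,9,10,11,12,13,14,15}
step 2: r3 <- thread                 {7}
step 3: r3 <- ((r0 * r0) - max(-2, 3)) {7}
step 4: r0 <- (r3 % -3)              {0,1,2,3,4,5,6,7,8,9,10,11,12,13,14,15}

Answer: 5 steps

r3: 6,6,6,6,6,6,6,46,6,6,6,6,6,6,6,6
r0: 0,0,0,0,0,0,0,-2,0,0,0,0,0,0,0,0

steps = 5; useful = 49; efficiency = 49/80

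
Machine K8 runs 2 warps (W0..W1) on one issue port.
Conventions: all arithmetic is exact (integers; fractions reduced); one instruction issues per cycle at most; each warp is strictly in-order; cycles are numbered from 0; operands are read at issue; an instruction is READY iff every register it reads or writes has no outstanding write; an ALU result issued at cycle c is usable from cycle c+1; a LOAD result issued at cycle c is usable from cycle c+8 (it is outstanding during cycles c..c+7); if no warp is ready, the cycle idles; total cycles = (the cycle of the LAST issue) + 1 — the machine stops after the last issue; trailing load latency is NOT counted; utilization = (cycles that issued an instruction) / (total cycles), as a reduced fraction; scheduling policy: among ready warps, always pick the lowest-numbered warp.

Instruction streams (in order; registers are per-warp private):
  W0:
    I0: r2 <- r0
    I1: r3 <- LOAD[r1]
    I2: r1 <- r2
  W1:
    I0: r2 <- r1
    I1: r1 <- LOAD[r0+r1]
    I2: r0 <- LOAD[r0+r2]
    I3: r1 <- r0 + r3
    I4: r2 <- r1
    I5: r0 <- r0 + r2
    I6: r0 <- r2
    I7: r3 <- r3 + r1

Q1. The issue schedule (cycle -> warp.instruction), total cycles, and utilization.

cycle 0: W0.I0
cycle 1: W0.I1
cycle 2: W0.I2
cycle 3: W1.I0
cycle 4: W1.I1
cycle 5: W1.I2
cycle 6: idle
cycle 7: idle
cycle 8: idle
cycle 9: idle
cycle 10: idle
cycle 11: idle
cycle 12: idle
cycle 13: W1.I3
cycle 14: W1.I4
cycle 15: W1.I5
cycle 16: W1.I6
cycle 17: W1.I7

Answer: 18 cycles, utilization 11/18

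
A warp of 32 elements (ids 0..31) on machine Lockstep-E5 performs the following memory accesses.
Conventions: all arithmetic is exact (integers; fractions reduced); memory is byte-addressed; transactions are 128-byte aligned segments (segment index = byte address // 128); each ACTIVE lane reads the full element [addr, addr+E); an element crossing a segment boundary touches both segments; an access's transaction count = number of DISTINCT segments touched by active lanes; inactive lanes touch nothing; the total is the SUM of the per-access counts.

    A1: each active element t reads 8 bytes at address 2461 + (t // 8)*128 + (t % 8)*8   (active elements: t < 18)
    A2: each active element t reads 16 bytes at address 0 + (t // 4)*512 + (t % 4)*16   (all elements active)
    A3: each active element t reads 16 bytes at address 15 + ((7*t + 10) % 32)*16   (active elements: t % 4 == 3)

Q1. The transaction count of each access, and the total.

A1: 3 transactions
A2: 8 transactions
A3: 5 transactions

Answer: 3,8,5; total 16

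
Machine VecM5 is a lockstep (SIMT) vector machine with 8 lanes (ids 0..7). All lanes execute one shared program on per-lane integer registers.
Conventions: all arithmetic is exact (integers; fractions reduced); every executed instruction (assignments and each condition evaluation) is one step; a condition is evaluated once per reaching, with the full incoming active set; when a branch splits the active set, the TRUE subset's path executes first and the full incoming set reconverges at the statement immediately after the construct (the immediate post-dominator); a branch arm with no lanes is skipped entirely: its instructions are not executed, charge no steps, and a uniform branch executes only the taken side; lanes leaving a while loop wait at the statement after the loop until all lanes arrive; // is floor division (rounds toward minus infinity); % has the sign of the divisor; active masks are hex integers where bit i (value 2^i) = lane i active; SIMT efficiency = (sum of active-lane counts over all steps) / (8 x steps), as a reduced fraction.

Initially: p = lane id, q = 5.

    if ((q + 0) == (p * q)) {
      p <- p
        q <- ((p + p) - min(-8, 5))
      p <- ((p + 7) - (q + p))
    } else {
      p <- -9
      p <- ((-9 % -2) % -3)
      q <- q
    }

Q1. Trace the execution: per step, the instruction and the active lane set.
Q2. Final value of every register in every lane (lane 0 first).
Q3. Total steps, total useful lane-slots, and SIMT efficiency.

step 0: eval ((q + 0) == (p * q))    0xff
step 1: p <- p                       0x02
step 2: q <- ((p + p) - min(-8, 5))  0x02
step 3: p <- ((p + 7) - (q + p))     0x02
step 4: p <- -9                      0xfd
step 5: p <- ((-9 % -2) % -3)        0xfd
step 6: q <- q                       0xfd

Answer: 7 steps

p: -1,-3,-1,-1,-1,-1,-1,-1
q: 5,10,5,5,5,5,5,5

steps = 7; useful = 32; efficiency = 32/56 = 4/7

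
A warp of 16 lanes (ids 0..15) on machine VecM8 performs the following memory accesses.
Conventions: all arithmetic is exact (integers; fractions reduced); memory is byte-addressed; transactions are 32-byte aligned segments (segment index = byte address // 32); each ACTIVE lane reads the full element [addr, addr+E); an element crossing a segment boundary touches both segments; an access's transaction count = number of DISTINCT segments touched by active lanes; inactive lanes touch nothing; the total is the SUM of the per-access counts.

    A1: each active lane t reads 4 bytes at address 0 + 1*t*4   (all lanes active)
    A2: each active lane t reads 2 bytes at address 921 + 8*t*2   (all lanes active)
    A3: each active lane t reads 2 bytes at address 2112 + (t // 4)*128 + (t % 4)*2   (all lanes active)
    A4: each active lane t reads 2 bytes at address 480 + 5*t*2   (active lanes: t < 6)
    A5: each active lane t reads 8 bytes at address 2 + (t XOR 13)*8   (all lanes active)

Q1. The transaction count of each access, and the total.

A1: 2 transactions
A2: 9 transactions
A3: 4 transactions
A4: 2 transactions
A5: 5 transactions

Answer: 2,9,4,2,5; total 22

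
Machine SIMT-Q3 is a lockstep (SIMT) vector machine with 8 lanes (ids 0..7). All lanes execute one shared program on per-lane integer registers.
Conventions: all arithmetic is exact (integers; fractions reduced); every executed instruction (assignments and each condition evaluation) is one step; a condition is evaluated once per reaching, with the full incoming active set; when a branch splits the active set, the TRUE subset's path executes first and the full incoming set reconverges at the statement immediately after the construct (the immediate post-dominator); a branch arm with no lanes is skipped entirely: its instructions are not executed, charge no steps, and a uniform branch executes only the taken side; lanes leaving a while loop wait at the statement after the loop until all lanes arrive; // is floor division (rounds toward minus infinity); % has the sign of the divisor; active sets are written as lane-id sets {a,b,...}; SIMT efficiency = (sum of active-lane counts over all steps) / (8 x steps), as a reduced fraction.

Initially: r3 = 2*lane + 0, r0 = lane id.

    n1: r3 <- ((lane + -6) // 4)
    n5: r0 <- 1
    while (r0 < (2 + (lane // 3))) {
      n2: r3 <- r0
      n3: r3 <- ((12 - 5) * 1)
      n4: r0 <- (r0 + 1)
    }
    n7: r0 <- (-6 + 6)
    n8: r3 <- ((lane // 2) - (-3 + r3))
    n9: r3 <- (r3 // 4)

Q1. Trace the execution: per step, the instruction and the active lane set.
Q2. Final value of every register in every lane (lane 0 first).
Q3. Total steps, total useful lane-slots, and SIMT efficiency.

step 0: r3 <- ((lane + -6) // 4)     {0,1,2,3,4,5,6,7}
step 1: r0 <- 1                      {0,1,2,3,4,5,6,7}
step 2: eval (r0 < (2 + (lane // 3))) {0,1,2,3,4,5,6,7}
step 3: r3 <- r0                     {0,1,2,3,4,5,6,7}
step 4: r3 <- ((12 - 5) * 1)         {0,1,2,3,4,5,6,7}
step 5: r0 <- (r0 + 1)               {0,1,2,3,4,5,6,7}
step 6: eval (r0 < (2 + (lane // 3))) {0,1,2,3,4,5,6,7}
step 7: r3 <- r0                     {3,4,5,6,7}
step 8: r3 <- ((12 - 5) * 1)         {3,4,5,6,7}
step 9: r0 <- (r0 + 1)               {3,4,5,6,7}
step 10: eval (r0 < (2 + (lane // 3))) {3,4,5,6,7}
step 11: r3 <- r0                     {6,7}
step 12: r3 <- ((12 - 5) * 1)         {6,7}
step 13: r0 <- (r0 + 1)               {6,7}
step 14: eval (r0 < (2 + (lane // 3))) {6,7}
step 15: r0 <- (-6 + 6)               {0,1,2,3,4,5,6,7}
step 16: r3 <- ((lane // 2) - (-3 + r3)) {0,1,2,3,4,5,6,7}
step 17: r3 <- (r3 // 4)              {0,1,2,3,4,5,6,7}

Answer: 18 steps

r3: -1,-1,-1,-1,-1,-1,-1,-1
r0: 0,0,0,0,0,0,0,0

steps = 18; useful = 108; efficiency = 108/144 = 3/4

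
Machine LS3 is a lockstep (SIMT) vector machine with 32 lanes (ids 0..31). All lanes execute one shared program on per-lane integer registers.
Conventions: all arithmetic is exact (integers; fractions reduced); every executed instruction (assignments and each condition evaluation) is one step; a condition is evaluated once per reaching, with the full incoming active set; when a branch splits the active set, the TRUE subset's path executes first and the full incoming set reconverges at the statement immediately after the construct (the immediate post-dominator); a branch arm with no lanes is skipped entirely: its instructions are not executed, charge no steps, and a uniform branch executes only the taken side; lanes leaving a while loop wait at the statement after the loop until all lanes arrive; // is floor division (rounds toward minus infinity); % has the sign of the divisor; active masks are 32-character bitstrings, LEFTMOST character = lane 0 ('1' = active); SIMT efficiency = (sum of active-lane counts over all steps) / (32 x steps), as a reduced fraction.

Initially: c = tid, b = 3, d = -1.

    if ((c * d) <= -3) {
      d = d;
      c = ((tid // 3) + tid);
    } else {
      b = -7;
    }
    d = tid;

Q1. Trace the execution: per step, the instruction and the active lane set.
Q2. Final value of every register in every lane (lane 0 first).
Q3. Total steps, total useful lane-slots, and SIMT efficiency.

step 0: eval ((c * d) <= -3)         11111111111111111111111111111111
step 1: d <- d                       00011111111111111111111111111111
step 2: c <- ((tid // 3) + tid)      00011111111111111111111111111111
step 3: b <- -7                      11100000000000000000000000000000
step 4: d <- tid                     11111111111111111111111111111111

Answer: 5 steps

c: 0,1,2,4,5,6,8,9,10,12,13,14,16,17,18,20,21,22,24,25,26,28,29,30,32,33,34,36,37,38,40,41
b: -7,-7,-7,3,3,3,3,3,3,3,3,3,3,3,3,3,3,3,3,3,3,3,3,3,3,3,3,3,3,3,3,3
d: 0,1,2,3,4,5,6,7,8,9,10,11,12,13,14,15,16,17,18,19,20,21,22,23,24,25,26,27,28,29,30,31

steps = 5; useful = 125; efficiency = 125/160 = 25/32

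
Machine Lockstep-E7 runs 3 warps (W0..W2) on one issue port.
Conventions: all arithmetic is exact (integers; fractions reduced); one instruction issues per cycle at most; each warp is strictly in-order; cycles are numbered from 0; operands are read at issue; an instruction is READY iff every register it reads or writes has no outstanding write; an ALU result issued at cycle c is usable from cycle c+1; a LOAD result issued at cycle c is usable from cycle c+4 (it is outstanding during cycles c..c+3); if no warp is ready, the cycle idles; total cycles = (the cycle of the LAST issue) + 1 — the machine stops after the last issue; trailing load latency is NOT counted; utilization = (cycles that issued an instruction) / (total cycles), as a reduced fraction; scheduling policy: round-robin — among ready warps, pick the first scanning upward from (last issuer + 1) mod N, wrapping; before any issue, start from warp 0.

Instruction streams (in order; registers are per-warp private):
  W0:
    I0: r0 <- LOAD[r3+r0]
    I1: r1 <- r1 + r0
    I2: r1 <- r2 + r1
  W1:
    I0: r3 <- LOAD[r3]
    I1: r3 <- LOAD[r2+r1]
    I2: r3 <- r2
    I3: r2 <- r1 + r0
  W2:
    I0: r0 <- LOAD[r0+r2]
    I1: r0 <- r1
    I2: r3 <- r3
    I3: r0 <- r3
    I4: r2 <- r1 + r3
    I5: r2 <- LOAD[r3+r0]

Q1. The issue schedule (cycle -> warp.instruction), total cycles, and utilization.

cycle 0: W0.I0
cycle 1: W1.I0
cycle 2: W2.I0
cycle 3: idle
cycle 4: W0.I1
cycle 5: W1.I1
cycle 6: W2.I1
cycle 7: W0.I2
cycle 8: W2.I2
cycle 9: W1.I2
cycle 10: W2.I3
cycle 11: W1.I3
cycle 12: W2.I4
cycle 13: W2.I5

Answer: 14 cycles, utilization 13/14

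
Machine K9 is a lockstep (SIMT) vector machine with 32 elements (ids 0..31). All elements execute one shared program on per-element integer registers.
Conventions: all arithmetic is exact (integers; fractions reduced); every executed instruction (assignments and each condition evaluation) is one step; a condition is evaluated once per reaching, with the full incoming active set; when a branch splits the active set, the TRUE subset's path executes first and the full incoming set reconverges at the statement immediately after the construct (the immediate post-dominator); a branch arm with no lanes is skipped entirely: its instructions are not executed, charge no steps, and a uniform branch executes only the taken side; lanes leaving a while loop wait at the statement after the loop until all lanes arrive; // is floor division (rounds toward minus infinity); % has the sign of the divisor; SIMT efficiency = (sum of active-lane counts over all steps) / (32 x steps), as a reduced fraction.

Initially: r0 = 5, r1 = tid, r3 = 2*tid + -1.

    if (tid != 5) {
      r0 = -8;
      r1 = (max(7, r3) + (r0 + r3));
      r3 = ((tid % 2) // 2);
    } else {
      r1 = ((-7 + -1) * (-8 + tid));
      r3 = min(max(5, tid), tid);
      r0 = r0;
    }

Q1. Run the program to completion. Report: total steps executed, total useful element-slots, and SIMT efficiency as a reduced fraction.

Answer: 7 steps, 128 useful, 4/7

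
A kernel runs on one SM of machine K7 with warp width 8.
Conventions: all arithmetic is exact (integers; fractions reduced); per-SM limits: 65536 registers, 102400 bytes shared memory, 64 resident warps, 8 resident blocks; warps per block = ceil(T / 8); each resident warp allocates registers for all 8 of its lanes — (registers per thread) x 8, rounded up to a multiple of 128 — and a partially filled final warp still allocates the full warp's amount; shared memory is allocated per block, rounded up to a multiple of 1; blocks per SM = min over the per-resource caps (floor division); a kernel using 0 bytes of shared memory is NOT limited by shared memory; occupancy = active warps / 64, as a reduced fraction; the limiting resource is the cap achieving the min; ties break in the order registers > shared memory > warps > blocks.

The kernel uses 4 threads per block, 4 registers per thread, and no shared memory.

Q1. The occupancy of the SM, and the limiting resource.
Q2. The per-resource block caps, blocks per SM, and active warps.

Answer: occupancy 1/8, limited by blocks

registers: 512 blocks
shared memory: no limit (kernel uses none)
warps: 64 blocks
blocks: 8 blocks

Answer: 8 blocks, 8 active warps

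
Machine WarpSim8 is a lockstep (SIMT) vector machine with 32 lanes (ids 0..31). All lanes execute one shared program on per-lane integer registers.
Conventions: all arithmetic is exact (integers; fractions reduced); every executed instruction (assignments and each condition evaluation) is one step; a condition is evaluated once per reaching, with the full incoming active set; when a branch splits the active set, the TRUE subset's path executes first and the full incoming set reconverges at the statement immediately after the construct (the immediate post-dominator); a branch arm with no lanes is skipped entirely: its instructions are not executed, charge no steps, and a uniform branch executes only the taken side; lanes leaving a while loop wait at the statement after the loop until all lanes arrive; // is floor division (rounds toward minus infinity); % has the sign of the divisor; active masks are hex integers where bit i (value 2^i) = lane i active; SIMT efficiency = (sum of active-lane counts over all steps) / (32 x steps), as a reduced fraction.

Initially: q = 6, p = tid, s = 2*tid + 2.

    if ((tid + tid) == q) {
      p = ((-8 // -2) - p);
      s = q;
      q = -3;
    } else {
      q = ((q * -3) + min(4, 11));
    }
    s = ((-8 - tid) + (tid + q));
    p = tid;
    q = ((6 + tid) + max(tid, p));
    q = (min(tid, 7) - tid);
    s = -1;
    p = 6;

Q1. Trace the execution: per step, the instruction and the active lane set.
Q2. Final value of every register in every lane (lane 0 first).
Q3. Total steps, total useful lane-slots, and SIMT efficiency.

step 0: eval ((tid + tid) == q)      0xffffffff
step 1: p <- ((-8 // -2) - p)        0x00000008
step 2: s <- q                       0x00000008
step 3: q <- -3                      0x00000008
step 4: q <- ((q * -3) + min(4, 11)) 0xfffffff7
step 5: s <- ((-8 - tid) + (tid + q)) 0xffffffff
step 6: p <- tid                     0xffffffff
step 7: q <- ((6 + tid) + max(tid, p)) 0xffffffff
step 8: q <- (min(tid, 7) - tid)     0xffffffff
step 9: s <- -1                      0xffffffff
step 10: p <- 6                       0xffffffff

Answer: 11 steps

q: 0,0,0,0,0,0,0,0,-1,-2,-3,-4,-5,-6,-7,-8,-9,-10,-11,-12,-13,-14,-15,-16,-17,-18,-19,-20,-21,-22,-23,-24
p: 6,6,6,6,6,6,6,6,6,6,6,6,6,6,6,6,6,6,6,6,6,6,6,6,6,6,6,6,6,6,6,6
s: -1,-1,-1,-1,-1,-1,-1,-1,-1,-1,-1,-1,-1,-1,-1,-1,-1,-1,-1,-1,-1,-1,-1,-1,-1,-1,-1,-1,-1,-1,-1,-1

steps = 11; useful = 258; efficiency = 258/352 = 129/176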